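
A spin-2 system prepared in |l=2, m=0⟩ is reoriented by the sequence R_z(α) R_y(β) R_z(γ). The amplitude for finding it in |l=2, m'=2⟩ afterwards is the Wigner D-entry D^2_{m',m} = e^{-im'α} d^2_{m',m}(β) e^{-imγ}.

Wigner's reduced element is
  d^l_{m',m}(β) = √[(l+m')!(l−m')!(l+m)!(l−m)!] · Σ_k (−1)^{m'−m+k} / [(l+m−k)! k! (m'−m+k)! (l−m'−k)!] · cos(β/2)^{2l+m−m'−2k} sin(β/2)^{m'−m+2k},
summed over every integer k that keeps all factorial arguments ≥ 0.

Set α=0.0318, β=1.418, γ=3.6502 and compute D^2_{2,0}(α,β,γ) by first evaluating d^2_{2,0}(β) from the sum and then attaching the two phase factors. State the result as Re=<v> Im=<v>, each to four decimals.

Re=0.5970 Im=-0.0380

Split into d^2_{2,0}(β=1.418) × two z-phases.
Half-angle: c=0.759013, s=0.651075. N=√(24·1·2·2)=9.797959
k∈{0} keeps every argument non-negative
  k=0: (−1)^2·9.7980/(4)·0.7590^2·0.6511^2 = +0.598186
d^2_{2,0}(1.418) = +0.598186
Attach z-rotation phases: D = e^{-i(2)(0.0318)}·(+0.598186)·e^{-i(0)(3.6502)} = +0.596977-0.038019i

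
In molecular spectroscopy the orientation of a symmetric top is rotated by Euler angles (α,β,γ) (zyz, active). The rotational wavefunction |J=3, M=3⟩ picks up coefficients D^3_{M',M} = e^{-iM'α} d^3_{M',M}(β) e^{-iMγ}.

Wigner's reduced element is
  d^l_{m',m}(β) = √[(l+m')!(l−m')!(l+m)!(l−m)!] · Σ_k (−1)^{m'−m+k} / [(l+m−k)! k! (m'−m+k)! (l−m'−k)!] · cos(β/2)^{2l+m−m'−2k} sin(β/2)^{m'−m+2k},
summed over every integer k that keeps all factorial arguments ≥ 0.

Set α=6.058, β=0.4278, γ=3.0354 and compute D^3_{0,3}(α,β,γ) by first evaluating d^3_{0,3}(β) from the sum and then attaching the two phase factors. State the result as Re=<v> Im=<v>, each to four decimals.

First d^3_{0,3}(β=0.4278), then the phase factors e^{-i(0)α} and e^{-i(3)γ}:
With c≡cos(β/2)=0.977210 and s≡sin(β/2)=0.212273, N=[6·6·720·1]^{1/2}=160.996894
k: max(0,(3)−(0))=3 … min(3+(3),3−(0))=3
  k=3: (−1)^0·160.9969/(36)·0.9772^3·0.2123^3 = +0.039917
d^3_{0,3}(0.4278) = +0.039917
Attach z-rotation phases: D = e^{-i(0)(6.058)}·(+0.039917)·e^{-i(3)(3.0354)} = -0.037909-0.012503i

Re=-0.0379 Im=-0.0125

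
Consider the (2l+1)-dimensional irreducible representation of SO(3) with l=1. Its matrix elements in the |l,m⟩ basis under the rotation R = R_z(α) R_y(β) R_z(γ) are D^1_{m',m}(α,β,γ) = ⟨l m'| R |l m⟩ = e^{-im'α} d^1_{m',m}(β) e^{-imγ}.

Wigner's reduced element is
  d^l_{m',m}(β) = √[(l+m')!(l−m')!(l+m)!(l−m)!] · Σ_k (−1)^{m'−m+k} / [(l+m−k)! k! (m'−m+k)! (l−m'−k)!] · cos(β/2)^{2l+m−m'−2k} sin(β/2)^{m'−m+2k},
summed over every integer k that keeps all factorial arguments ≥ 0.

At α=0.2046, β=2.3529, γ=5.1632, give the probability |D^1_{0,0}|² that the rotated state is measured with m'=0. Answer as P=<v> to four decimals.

First d^1_{0,0}(β=2.3529), then the phase factors e^{-i(0)α} and e^{-i(0)γ}:
Half-angle: c=0.384205, s=0.923248. N=√(1·1·1·1)=1.000000
k∈{0,1} keeps every argument non-negative
  k=0: (−1)^0·1.0000/(1)·0.3842^2·0.9232^0 = +0.147613
  k=1: (−1)^1·1.0000/(1)·0.3842^0·0.9232^2 = -0.852387
d^1_{0,0}(2.3529) = +0.147613 -0.852387 = -0.704773
|D^1_{0,0}|² = |d^1_{0,0}(β)|² = (-0.704773)² = 0.496706 (the z-rotation phases have unit modulus)

P=0.4967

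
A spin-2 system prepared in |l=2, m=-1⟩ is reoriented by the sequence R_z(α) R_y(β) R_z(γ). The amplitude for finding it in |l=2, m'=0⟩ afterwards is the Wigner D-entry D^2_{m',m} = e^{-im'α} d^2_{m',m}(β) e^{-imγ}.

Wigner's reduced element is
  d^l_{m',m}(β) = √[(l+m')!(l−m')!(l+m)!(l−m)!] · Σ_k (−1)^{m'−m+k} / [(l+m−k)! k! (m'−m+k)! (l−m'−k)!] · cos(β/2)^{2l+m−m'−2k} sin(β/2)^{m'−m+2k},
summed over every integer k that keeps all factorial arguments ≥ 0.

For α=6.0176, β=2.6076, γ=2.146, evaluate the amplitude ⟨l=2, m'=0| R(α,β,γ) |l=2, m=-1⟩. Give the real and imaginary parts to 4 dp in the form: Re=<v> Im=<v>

D^2_{0,-1}(6.0176,2.6076,2.146) = e^{-i·0·6.0176}·d^2_{0,-1}(2.6076)·e^{-i·-1·2.146}. Compute d first:
With c≡cos(β/2)=0.263835 and s≡sin(β/2)=0.964568, N=[2·2·1·6]^{1/2}=4.898979
The bounds max(0,m−m')=0 and min(l+m,l−m')=1 give 2 terms
  k=0: (−1)^1·4.8990/(2)·0.2638^3·0.9646^1 = -0.043392
  k=1: (−1)^2·4.8990/(2)·0.2638^1·0.9646^3 = +0.579972
d^2_{0,-1}(2.6076) = -0.043392 +0.579972 = +0.536580
D = (+1.000000+0.000000i)·(+0.536580)·(-0.544006+0.839082i) = -0.291903+0.450234i

Re=-0.2919 Im=0.4502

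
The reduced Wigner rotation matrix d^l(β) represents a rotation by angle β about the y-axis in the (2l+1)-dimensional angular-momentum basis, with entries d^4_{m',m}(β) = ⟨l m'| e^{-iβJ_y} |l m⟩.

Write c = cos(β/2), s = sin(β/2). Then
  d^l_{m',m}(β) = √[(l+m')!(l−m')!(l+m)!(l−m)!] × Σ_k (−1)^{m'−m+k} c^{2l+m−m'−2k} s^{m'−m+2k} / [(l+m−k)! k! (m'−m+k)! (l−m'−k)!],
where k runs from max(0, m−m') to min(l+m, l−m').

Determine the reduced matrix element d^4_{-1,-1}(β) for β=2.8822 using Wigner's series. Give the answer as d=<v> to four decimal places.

d=-0.1510

d^4_{-1,-1}(β=2.8822) via Wigner's sum:
Half-angle: c=0.129333, s=0.991601. N=√(6·120·6·120)=720.000000
k∈{0,1,2,3} keeps every argument non-negative
  k=0: (−1)^0·720.0000/(720)·0.1293^8·0.9916^0 = +0.000000
  k=1: (−1)^1·720.0000/(48)·0.1293^6·0.9916^2 = -0.000069
  k=2: (−1)^2·720.0000/(24)·0.1293^4·0.9916^4 = +0.008115
  k=3: (−1)^3·720.0000/(72)·0.1293^2·0.9916^6 = -0.159016
d^4_{-1,-1}(2.8822) = +0.000000 -0.000069 +0.008115 -0.159016 = -0.150970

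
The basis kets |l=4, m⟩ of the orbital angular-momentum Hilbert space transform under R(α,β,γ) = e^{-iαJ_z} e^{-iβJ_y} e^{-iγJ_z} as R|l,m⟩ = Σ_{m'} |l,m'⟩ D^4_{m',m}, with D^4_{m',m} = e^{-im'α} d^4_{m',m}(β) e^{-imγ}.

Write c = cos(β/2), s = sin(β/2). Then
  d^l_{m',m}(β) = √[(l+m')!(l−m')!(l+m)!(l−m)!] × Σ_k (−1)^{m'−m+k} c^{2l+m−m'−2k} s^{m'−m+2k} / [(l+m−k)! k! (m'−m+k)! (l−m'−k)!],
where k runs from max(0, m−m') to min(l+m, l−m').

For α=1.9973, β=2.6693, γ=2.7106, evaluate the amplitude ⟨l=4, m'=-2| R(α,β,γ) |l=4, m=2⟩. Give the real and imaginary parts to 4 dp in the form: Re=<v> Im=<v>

Re=0.0408 Im=-0.2808

D^4_{-2,2}(1.9973,2.6693,2.7106) = e^{-i·-2·1.9973}·d^4_{-2,2}(2.6693)·e^{-i·2·2.7106}. Compute d first:
c=cos(2.6693/2)=0.233958, s=sin(2.6693/2)=0.972247; N=√[2·720·720·2]=1440.000000
k: max(0,(2)−(-2))=4 … min(4+(2),4−(-2))=6
  k=4: (−1)^0·1440.0000/(96)·0.2340^4·0.9722^4 = +0.040156
  k=5: (−1)^1·1440.0000/(120)·0.2340^2·0.9722^6 = -0.554772
  k=6: (−1)^2·1440.0000/(1440)·0.2340^0·0.9722^8 = +0.798385
d^4_{-2,2}(2.6693) = +0.040156 -0.554772 +0.798385 = +0.283768
Attach z-rotation phases: D = e^{-i(-2)(1.9973)}·(+0.283768)·e^{-i(2)(2.7106)} = +0.040777-0.280823i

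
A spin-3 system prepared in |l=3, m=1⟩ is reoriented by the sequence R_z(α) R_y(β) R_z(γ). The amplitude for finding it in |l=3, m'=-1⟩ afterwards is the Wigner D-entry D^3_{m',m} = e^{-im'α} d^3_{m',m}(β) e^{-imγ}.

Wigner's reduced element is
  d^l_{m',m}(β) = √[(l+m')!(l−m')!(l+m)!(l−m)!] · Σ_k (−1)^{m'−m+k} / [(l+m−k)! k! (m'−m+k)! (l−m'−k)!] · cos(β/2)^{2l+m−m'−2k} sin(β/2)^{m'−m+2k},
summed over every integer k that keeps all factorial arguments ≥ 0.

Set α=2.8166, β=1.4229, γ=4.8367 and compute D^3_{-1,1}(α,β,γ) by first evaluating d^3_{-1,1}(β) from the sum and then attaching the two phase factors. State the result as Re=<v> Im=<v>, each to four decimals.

Split into d^3_{-1,1}(β=1.4229) × two z-phases.
With c≡cos(β/2)=0.757416 and s≡sin(β/2)=0.652933, N=[2·24·24·2]^{1/2}=48.000000
Admissible k: 2..4 (factorial args all ≥0)
  k=2: (−1)^0·48.0000/(8)·0.7574^4·0.6529^2 = +0.841833
  k=3: (−1)^1·48.0000/(6)·0.7574^2·0.6529^4 = -0.834128
  k=4: (−1)^2·48.0000/(48)·0.7574^0·0.6529^6 = +0.077484
d^3_{-1,1}(1.4229) = +0.841833 -0.834128 +0.077484 = +0.085189
D = (-0.947653+0.319302i)·(+0.085189)·(+0.123991+0.992283i) = -0.037001-0.076734i

Re=-0.0370 Im=-0.0767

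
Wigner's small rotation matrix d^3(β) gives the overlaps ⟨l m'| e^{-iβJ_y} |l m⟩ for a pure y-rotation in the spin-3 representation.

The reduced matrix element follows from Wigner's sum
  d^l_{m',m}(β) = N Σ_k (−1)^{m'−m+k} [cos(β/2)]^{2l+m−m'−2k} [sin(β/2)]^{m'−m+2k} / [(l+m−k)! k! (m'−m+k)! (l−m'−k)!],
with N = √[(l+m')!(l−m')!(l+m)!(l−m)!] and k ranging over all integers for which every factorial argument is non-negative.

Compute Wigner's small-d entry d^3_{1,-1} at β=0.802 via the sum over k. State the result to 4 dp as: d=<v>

d^3_{1,-1}(β=0.802) via Wigner's sum:
Half-angle: c=0.920671, s=0.390339. N=√(24·2·2·24)=48.000000
Admissible k: 0..2 (factorial args all ≥0)
  k=0: (−1)^2·48.0000/(8)·0.9207^4·0.3903^2 = +0.656831
  k=1: (−1)^3·48.0000/(6)·0.9207^2·0.3903^4 = -0.157423
  k=2: (−1)^4·48.0000/(48)·0.9207^0·0.3903^6 = +0.003537
d^3_{1,-1}(0.802) = +0.656831 -0.157423 +0.003537 = +0.502945

d=0.5029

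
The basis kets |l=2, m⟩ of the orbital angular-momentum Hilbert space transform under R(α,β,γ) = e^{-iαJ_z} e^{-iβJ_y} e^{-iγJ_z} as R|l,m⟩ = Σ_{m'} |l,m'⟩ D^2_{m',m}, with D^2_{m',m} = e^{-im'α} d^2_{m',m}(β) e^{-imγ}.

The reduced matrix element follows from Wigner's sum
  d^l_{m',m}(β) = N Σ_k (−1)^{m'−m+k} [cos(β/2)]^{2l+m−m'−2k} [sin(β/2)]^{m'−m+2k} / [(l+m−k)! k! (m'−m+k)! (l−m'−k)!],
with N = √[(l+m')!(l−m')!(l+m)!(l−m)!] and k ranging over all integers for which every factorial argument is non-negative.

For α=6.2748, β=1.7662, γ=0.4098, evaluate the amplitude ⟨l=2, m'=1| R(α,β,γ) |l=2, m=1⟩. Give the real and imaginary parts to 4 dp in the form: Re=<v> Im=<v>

Re=-0.5149 Im=0.2186

Split into d^2_{1,1}(β=1.7662) × two z-phases.
c=cos(1.7662/2)=0.634759, s=sin(1.7662/2)=0.772710; N=√[6·1·6·1]=6.000000
Admissible k: 0..1 (factorial args all ≥0)
  k=0: (−1)^0·6.0000/(6)·0.6348^4·0.7727^0 = +0.162344
  k=1: (−1)^1·6.0000/(2)·0.6348^2·0.7727^2 = -0.721726
d^2_{1,1}(1.7662) = +0.162344 -0.721726 = -0.559382
Attach z-rotation phases: D = e^{-i(1)(6.2748)}·(-0.559382)·e^{-i(1)(0.4098)} = -0.514916+0.218562i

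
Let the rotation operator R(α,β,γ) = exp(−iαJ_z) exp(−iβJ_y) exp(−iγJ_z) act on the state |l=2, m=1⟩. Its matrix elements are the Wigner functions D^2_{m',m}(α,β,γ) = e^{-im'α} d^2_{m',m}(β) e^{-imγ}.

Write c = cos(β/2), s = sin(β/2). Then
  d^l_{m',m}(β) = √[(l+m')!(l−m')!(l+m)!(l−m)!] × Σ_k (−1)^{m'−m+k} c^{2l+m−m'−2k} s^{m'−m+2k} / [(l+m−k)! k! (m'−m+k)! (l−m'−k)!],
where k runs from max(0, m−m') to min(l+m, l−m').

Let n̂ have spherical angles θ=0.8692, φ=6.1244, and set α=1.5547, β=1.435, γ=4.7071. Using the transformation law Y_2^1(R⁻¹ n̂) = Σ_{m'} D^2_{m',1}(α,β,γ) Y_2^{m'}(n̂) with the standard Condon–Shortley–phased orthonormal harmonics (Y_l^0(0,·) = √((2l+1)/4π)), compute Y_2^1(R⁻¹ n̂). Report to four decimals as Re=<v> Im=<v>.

Need the full column D^2_{m',1} for m'=−2..2 at α=1.5547, β=1.435, γ=4.7071.
cos(β/2)=0.753452, sin(β/2)=0.657503
d^2_{-2,1}: single k=3 term ⇒ +0.428330;  D = -0.011522-0.428175i
d^2_{-1,1}: k∈[2..3] ⇒ +0.736254 -0.186892 = +0.549362;  D = -0.549330+0.005937i
d^2_{0,1}: k∈[1..2] ⇒ +0.688874 -0.524595 = +0.164279;  D = -0.000869+0.164276i
d^2_{1,1}: k∈[0..1] ⇒ +0.322272 -0.736254 = -0.413983;  D = -0.413888-0.008852i
d^2_{2,1}: single k=0 term ⇒ -0.562463;  D = -0.021077+0.562068i
Y_2^{m'}(θ=0.8692,φ=6.1244) and Σ D·Y over m':
  (-0.0115-0.4282i)·(+0.2141+0.0704i)  (-0.5493+0.0059i)·(+0.3761+0.0602i)  (-0.0009+0.1643i)·(+0.0788+0.0000i)  (-0.4139-0.0089i)·(-0.3761+0.0602i)  (-0.0211+0.5621i)·(+0.2141-0.0704i)
Y_2^1(R⁻¹ n̂) = +0.011875-0.010166i

Re=0.0119 Im=-0.0102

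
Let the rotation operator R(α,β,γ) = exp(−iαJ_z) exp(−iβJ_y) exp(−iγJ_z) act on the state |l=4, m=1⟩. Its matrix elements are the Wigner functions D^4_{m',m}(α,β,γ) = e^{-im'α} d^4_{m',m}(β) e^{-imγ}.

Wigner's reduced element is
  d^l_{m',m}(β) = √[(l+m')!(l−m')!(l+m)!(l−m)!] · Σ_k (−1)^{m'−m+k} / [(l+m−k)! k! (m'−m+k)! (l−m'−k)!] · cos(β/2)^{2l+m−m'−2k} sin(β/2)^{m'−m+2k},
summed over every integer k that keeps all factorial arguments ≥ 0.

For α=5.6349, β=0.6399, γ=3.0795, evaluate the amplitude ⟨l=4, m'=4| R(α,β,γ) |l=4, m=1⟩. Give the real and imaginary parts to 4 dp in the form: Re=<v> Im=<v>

D^4_{4,1}(5.6349,0.6399,3.0795) = e^{-i·4·5.6349}·d^4_{4,1}(0.6399)·e^{-i·1·3.0795}. Compute d first:
Half-angle: c=0.949251, s=0.314519. N=√(40320·1·120·6)=5387.986637
The bounds max(0,m−m')=0 and min(l+m,l−m')=0 give 1 term
  k=0: (−1)^3·5387.9866/(720)·0.9493^5·0.3145^3 = -0.179449
d^4_{4,1}(0.6399) = -0.179449
D = (-0.853333+0.521366i)·(-0.179449)·(-0.998073-0.062053i) = -0.158640+0.083876i

Re=-0.1586 Im=0.0839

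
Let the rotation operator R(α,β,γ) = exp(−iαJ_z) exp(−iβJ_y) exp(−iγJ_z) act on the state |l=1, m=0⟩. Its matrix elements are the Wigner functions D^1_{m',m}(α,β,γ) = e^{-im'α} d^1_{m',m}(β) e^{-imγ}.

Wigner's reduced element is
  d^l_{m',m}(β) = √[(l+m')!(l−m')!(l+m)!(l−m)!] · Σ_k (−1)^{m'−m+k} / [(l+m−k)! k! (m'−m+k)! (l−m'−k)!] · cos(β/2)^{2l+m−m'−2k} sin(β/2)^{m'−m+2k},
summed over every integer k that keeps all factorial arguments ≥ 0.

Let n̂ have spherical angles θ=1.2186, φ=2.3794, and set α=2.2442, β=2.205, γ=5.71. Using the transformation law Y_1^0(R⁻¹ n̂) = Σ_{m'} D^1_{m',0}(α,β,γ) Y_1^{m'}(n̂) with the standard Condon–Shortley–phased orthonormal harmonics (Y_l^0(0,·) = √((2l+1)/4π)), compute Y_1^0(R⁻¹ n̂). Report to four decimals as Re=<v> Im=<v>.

Need the full column D^1_{m',0} for m'=−1..1 at α=2.2442, β=2.205, γ=5.71.
cos(β/2)=0.451367, sin(β/2)=0.892339
d^1_{-1,0}: single k=1 term ⇒ +0.569605;  D = -0.355235+0.445263i
d^1_{0,0}: k∈[0..1] ⇒ +0.203732 -0.796268 = -0.592536;  D = -0.592536+0.000000i
d^1_{1,0}: single k=0 term ⇒ -0.569605;  D = +0.355235+0.445263i
Y_1^{m'}(θ=1.2186,φ=2.3794) and Σ D·Y over m':
  (-0.3552+0.4453i)·(-0.2346-0.2239i)  (-0.5925+0.0000i)·(+0.1685+0.0000i)  (+0.3552+0.4453i)·(+0.2346-0.2239i)
Y_1^0(R⁻¹ n̂) = +0.266189+0.000000i

Re=0.2662 Im=0.0000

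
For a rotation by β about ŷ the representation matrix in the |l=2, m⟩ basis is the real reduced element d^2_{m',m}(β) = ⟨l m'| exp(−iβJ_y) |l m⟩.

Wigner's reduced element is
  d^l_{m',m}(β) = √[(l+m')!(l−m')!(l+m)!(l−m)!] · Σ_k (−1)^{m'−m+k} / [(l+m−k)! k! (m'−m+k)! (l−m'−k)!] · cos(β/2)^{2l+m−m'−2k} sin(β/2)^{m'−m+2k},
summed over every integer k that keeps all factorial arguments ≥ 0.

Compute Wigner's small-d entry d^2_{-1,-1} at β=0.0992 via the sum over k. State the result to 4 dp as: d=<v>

d^2_{-1,-1}(β=0.0992) via Wigner's sum:
c=cos(0.0992/2)=0.998770, s=sin(0.0992/2)=0.049580; N=√[1·6·1·6]=6.000000
The bounds max(0,m−m')=0 and min(l+m,l−m')=1 give 2 terms
  k=0: (−1)^0·6.0000/(6)·0.9988^4·0.0496^0 = +0.995090
  k=1: (−1)^1·6.0000/(2)·0.9988^2·0.0496^2 = -0.007356
d^2_{-1,-1}(0.0992) = +0.995090 -0.007356 = +0.987733

d=0.9877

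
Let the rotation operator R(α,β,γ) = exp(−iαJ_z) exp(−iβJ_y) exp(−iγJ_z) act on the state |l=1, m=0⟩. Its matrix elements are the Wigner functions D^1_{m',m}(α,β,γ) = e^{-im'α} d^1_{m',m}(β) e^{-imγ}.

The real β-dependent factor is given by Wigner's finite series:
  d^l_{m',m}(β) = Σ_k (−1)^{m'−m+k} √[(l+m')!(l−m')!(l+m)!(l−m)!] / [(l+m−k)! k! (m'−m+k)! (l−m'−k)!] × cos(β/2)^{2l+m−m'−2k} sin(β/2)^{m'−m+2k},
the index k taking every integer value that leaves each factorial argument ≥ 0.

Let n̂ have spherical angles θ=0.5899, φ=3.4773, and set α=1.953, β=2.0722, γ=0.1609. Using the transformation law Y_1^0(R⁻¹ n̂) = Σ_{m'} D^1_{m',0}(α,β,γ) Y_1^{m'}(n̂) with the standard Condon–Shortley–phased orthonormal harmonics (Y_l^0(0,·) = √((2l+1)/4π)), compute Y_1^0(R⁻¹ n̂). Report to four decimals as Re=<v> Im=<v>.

Re=-0.1841 Im=0.0000

Need the full column D^1_{m',0} for m'=−1..1 at α=1.953, β=2.0722, γ=0.1609.
cos(β/2)=0.509580, sin(β/2)=0.860423
d^1_{-1,0}: single k=1 term ⇒ +0.620068;  D = -0.231264+0.575327i
d^1_{0,0}: k∈[0..1] ⇒ +0.259672 -0.740328 = -0.480657;  D = -0.480657+0.000000i
d^1_{1,0}: single k=0 term ⇒ -0.620068;  D = +0.231264+0.575327i
Y_1^{m'}(θ=0.5899,φ=3.4773) and Σ D·Y over m':
  (-0.2313+0.5753i)·(-0.1815+0.0633i)  (-0.4807+0.0000i)·(+0.4060+0.0000i)  (+0.2313+0.5753i)·(+0.1815+0.0633i)
Y_1^0(R⁻¹ n̂) = -0.184082+0.000000i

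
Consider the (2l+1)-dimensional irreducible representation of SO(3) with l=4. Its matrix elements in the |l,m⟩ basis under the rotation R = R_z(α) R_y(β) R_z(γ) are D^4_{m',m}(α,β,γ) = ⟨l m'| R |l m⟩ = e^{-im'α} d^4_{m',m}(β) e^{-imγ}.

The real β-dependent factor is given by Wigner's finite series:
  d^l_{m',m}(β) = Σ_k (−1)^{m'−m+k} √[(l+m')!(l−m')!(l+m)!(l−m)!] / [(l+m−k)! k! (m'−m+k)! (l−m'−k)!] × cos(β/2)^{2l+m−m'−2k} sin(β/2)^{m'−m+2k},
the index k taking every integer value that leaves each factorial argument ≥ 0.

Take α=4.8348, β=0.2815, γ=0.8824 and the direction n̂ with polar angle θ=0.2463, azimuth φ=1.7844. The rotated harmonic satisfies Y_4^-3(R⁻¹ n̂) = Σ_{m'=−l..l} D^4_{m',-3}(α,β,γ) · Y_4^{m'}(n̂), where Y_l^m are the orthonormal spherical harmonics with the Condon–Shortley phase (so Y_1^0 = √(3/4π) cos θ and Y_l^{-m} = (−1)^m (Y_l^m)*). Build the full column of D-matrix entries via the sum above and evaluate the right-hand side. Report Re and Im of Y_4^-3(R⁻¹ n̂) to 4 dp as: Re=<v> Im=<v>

Re=0.1116 Im=-0.0808

Need the full column D^4_{m',-3} for m'=−4..4 at α=4.8348, β=0.2815, γ=0.8824.
cos(β/2)=0.990111, sin(β/2)=0.140286
d^4_{-4,-3}: single k=1 term ⇒ +0.370123;  D = -0.370119+0.001758i
d^4_{-3,-3}: k∈[0..1] ⇒ +0.923573 -0.129786 = +0.793787;  D = -0.100666-0.787378i
d^4_{-2,-3}: k∈[0..1] ⇒ -0.489627 +0.029488 = -0.460139;  D = -0.445883+0.113649i
d^4_{-1,-3}: k∈[0..1] ⇒ +0.147164 -0.004924 = +0.142240;  D = +0.051699+0.132512i
d^4_{0,-3}: k∈[0..1] ⇒ -0.031083 +0.000624 = -0.030459;  D = +0.026812-0.014453i
d^4_{1,-3}: k∈[0..1] ⇒ +0.004924 -0.000059 = +0.004865;  D = -0.002814-0.003968i
d^4_{2,-3}: k∈[0..1] ⇒ -0.000592 +0.000004 = -0.000588;  D = -0.000435+0.000396i
d^4_{3,-3}: k∈[0..1] ⇒ +0.000052 -0.000000 = +0.000052;  D = +0.000040+0.000034i
d^4_{4,-3}: single k=0 term ⇒ -0.000003;  D = +0.000002-0.000002i
Y_4^{m'}(θ=0.2463,φ=1.7844) and Σ D·Y over m':
  (-0.3701+0.0018i)·(+0.0010-0.0012i)  (-0.1007-0.7874i)·(+0.0105+0.0141i)  (-0.4459+0.1136i)·(-0.1011+0.0460i)  (+0.0517+0.1325i)·(-0.0850-0.3918i)  (+0.0268-0.0145i)·(+0.6078+0.0000i)  (-0.0028-0.0040i)·(+0.0850-0.3918i)  (-0.0004+0.0004i)·(-0.1011-0.0460i)  (+0.0000+0.0000i)·(-0.0105+0.0141i)  (+0.0000-0.0000i)·(+0.0010+0.0012i)
Y_4^-3(R⁻¹ n̂) = +0.111591-0.080821i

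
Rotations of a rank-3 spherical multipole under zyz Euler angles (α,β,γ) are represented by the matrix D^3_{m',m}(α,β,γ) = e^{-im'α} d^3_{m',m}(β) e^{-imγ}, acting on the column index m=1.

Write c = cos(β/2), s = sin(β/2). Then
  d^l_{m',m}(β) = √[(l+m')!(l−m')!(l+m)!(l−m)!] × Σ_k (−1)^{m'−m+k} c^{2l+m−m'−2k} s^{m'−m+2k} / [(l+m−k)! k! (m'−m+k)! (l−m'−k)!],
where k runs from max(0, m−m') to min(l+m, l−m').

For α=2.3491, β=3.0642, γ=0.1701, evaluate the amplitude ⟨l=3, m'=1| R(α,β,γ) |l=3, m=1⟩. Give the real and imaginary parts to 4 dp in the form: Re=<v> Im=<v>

D^3_{1,1}(2.3491,3.0642,0.1701) = e^{-i·1·2.3491}·d^3_{1,1}(3.0642)·e^{-i·1·0.1701}. Compute d first:
Half-angle: c=0.038687, s=0.999251. N=√(24·2·24·2)=48.000000
The bounds max(0,m−m')=0 and min(l+m,l−m')=2 give 3 terms
  k=0: (−1)^0·48.0000/(48)·0.0387^6·0.9993^0 = +0.000000
  k=1: (−1)^1·48.0000/(6)·0.0387^4·0.9993^2 = -0.000018
  k=2: (−1)^2·48.0000/(8)·0.0387^2·0.9993^4 = +0.008953
d^3_{1,1}(3.0642) = +0.000000 -0.000018 +0.008953 = +0.008935
Phases: e^{-i·(1)·2.3491}=-0.702072-0.712106i, e^{-i·(1)·0.1701}=+0.985568-0.169281i ⇒ D=-0.007260-0.005209i

Re=-0.0073 Im=-0.0052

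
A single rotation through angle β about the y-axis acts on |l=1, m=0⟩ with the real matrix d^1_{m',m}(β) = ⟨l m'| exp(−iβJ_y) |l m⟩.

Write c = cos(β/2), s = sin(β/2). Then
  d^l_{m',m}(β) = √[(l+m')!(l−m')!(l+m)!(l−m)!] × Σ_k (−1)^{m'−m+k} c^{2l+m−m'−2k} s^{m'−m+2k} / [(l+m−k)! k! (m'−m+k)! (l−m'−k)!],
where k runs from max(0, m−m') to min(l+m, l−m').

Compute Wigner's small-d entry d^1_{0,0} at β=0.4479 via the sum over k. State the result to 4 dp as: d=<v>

d^1_{0,0}(β=0.4479) via Wigner's sum:
Half-angle: c=0.975028, s=0.222083. N=√(1·1·1·1)=1.000000
The bounds max(0,m−m')=0 and min(l+m,l−m')=1 give 2 terms
  k=0: (−1)^0·1.0000/(1)·0.9750^2·0.2221^0 = +0.950679
  k=1: (−1)^1·1.0000/(1)·0.9750^0·0.2221^2 = -0.049321
d^1_{0,0}(0.4479) = +0.950679 -0.049321 = +0.901359

d=0.9014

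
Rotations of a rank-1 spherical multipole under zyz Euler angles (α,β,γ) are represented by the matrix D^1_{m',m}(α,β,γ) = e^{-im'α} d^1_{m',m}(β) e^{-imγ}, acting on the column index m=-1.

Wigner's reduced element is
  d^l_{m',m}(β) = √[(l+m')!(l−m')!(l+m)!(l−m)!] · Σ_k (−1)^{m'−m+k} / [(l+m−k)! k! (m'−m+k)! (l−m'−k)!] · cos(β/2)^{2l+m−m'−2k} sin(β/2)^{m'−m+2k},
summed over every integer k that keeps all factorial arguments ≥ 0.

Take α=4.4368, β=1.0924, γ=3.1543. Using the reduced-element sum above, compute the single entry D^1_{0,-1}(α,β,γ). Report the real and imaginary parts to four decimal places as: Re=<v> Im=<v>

Split into d^1_{0,-1}(β=1.0924) × two z-phases.
c=cos(1.0924/2)=0.854505, s=sin(1.0924/2)=0.519444; N=√[1·1·1·2]=1.414214
Admissible k: 0..0 (factorial args all ≥0)
  k=0: (−1)^1·1.4142/(1)·0.8545^1·0.5194^1 = -0.627723
d^1_{0,-1}(1.0924) = -0.627723
Phases: e^{-i·(0)·4.4368}=+1.000000+0.000000i, e^{-i·(-1)·3.1543}=-0.999919-0.012707i ⇒ D=+0.627672+0.007976i

Re=0.6277 Im=0.0080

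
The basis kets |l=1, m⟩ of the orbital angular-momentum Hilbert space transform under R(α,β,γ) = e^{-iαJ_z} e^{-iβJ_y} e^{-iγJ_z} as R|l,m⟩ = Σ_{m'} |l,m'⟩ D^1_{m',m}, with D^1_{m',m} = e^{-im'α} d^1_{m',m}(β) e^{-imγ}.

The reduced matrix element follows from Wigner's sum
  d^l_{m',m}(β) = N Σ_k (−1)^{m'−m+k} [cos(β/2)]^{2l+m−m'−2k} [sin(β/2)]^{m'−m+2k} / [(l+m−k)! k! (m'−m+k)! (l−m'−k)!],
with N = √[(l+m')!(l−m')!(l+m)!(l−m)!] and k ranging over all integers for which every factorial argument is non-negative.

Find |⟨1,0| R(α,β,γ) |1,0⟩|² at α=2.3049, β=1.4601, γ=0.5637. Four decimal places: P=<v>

First d^1_{0,0}(β=1.4601), then the phase factors e^{-i(0)α} and e^{-i(0)γ}:
Half-angle: c=0.745141, s=0.666907. N=√(1·1·1·1)=1.000000
k∈{0,1} keeps every argument non-negative
  k=0: (−1)^0·1.0000/(1)·0.7451^2·0.6669^0 = +0.555235
  k=1: (−1)^1·1.0000/(1)·0.7451^0·0.6669^2 = -0.444765
d^1_{0,0}(1.4601) = +0.555235 -0.444765 = +0.110470
|D^1_{0,0}|² = |d^1_{0,0}(β)|² = (+0.110470)² = 0.012204 (the z-rotation phases have unit modulus)

P=0.0122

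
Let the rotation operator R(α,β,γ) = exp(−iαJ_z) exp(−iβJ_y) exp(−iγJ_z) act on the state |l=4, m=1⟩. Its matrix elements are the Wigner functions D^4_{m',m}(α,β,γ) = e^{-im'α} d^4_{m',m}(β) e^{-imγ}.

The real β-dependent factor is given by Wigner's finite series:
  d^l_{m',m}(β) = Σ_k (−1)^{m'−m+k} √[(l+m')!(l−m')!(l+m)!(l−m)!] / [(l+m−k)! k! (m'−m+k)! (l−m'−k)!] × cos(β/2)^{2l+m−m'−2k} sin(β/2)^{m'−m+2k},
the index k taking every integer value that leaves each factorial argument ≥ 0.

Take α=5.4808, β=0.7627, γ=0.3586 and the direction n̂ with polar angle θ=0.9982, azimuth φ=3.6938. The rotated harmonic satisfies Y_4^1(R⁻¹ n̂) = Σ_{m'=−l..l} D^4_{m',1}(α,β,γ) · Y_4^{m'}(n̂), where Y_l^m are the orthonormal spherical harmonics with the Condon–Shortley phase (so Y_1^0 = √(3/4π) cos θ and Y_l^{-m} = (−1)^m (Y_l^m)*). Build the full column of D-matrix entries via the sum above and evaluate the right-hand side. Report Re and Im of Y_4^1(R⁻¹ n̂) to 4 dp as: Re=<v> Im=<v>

Re=-0.2404 Im=-0.1869

Need the full column D^4_{m',1} for m'=−4..4 at α=5.4808, β=0.7627, γ=0.3586.
cos(β/2)=0.928163, sin(β/2)=0.372174
d^4_{-4,1}: single k=5 term ⇒ +0.042726;  D = -0.038898+0.017677i
d^4_{-3,1}: k∈[4..5] ⇒ +0.188365 -0.018172 = +0.170193;  D = -0.158314-0.062470i
d^4_{-2,1}: k∈[3..5] ⇒ +0.502197 -0.121118 +0.003895 = +0.384974;  D = -0.147279-0.355688i
d^4_{-1,1}: k∈[2..5] ⇒ +0.885599 -0.427171 +0.034341 -0.000368 = +0.492402;  D = +0.196190-0.451629i
d^4_{0,1}: k∈[1..4] ⇒ +0.987713 -0.952851 +0.153203 -0.004105 = +0.183960;  D = +0.172258-0.064563i
d^4_{1,1}: k∈[0..3] ⇒ +0.550800 -1.328399 +0.427171 -0.022894 = -0.373322;  D = -0.337159-0.160290i
d^4_{2,1}: k∈[0..2] ⇒ -0.937027 +0.753295 -0.080745 = -0.264477;  D = -0.084356-0.250663i
d^4_{3,1}: k∈[0..1] ⇒ +0.702923 -0.188365 = +0.514558;  D = -0.236589+0.456942i
d^4_{4,1}: single k=0 term ⇒ -0.265738;  D = +0.254592-0.076154i
Y_4^{m'}(θ=0.9982,φ=3.6938) and Σ D·Y over m':
  (-0.0389+0.0177i)·(-0.1315-0.1774i)  (-0.1583-0.0625i)·(+0.0345+0.4012i)  (-0.1473-0.3557i)·(+0.1121-0.2227i)  (+0.1962-0.4516i)·(+0.1733-0.1068i)  (+0.1723-0.0646i)·(-0.2952+0.0000i)  (-0.3372-0.1603i)·(-0.1733-0.1068i)  (-0.0844-0.2507i)·(+0.1121+0.2227i)  (-0.2366+0.4569i)·(-0.0345+0.4012i)  (+0.2546-0.0762i)·(-0.1315+0.1774i)
Y_4^1(R⁻¹ n̂) = -0.240392-0.186949i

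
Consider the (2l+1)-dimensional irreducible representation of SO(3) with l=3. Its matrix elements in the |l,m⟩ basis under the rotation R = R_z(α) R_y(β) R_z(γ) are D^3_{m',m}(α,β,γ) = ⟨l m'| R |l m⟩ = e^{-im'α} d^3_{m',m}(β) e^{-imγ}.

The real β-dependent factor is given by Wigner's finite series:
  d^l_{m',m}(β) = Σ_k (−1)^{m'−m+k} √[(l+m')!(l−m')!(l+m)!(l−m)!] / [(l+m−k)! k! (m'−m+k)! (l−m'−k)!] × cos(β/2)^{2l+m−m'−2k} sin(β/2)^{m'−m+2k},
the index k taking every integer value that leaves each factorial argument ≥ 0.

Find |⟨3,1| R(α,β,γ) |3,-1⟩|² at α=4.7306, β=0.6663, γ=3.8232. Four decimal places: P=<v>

P=0.1860

D^3_{1,-1}(4.7306,0.6663,3.8232) = e^{-i·1·4.7306}·d^3_{1,-1}(0.6663)·e^{-i·-1·3.8232}. Compute d first:
c=cos(0.6663/2)=0.945017, s=sin(0.6663/2)=0.327021; N=√[24·2·2·24]=48.000000
Admissible k: 0..2 (factorial args all ≥0)
  k=0: (−1)^2·48.0000/(8)·0.9450^4·0.3270^2 = +0.511755
  k=1: (−1)^3·48.0000/(6)·0.9450^2·0.3270^4 = -0.081710
  k=2: (−1)^4·48.0000/(48)·0.9450^0·0.3270^6 = +0.001223
d^3_{1,-1}(0.6663) = +0.511755 -0.081710 +0.001223 = +0.431268
|D^3_{1,-1}|² = |d^3_{1,-1}(β)|² = (+0.431268)² = 0.185992 (the z-rotation phases have unit modulus)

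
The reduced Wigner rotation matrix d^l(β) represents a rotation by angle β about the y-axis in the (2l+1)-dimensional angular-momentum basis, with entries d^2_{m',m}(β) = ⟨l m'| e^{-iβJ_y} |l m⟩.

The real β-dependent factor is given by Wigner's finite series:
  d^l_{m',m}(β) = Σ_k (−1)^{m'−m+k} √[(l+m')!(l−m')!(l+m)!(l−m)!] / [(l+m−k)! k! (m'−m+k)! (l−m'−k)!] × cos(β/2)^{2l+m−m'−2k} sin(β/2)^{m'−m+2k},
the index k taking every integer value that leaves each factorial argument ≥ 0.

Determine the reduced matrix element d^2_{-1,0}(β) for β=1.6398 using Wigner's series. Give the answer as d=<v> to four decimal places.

d=-0.0842

d^2_{-1,0}(β=1.6398) via Wigner's sum:
c=cos(1.6398/2)=0.682294, s=sin(1.6398/2)=0.731078; N=√[1·6·2·2]=4.898979
Admissible k: 1..2 (factorial args all ≥0)
  k=1: (−1)^0·4.8990/(2)·0.6823^3·0.7311^1 = +0.568793
  k=2: (−1)^1·4.8990/(2)·0.6823^1·0.7311^3 = -0.653037
d^2_{-1,0}(1.6398) = +0.568793 -0.653037 = -0.084244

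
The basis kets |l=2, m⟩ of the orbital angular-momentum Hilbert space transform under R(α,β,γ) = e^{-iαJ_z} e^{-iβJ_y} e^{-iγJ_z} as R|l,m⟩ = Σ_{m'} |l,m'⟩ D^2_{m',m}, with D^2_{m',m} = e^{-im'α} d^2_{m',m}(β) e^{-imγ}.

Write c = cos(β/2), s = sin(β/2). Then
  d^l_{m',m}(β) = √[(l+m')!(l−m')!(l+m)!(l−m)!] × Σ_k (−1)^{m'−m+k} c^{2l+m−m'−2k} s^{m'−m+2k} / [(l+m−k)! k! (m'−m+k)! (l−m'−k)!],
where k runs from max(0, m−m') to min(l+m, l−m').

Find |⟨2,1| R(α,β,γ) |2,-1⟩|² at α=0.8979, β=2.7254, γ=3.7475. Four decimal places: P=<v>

D^2_{1,-1}(0.8979,2.7254,3.7475) = e^{-i·1·0.8979}·d^2_{1,-1}(2.7254)·e^{-i·-1·3.7475}. Compute d first:
With c≡cos(β/2)=0.206598 and s≡sin(β/2)=0.978426, N=[6·1·1·6]^{1/2}=6.000000
k∈{0,1} keeps every argument non-negative
  k=0: (−1)^2·6.0000/(2)·0.2066^2·0.9784^2 = +0.122582
  k=1: (−1)^3·6.0000/(6)·0.2066^0·0.9784^4 = -0.916457
d^2_{1,-1}(2.7254) = +0.122582 -0.916457 = -0.793874
|D^2_{1,-1}|² = |d^2_{1,-1}(β)|² = (-0.793874)² = 0.630236 (the z-rotation phases have unit modulus)

P=0.6302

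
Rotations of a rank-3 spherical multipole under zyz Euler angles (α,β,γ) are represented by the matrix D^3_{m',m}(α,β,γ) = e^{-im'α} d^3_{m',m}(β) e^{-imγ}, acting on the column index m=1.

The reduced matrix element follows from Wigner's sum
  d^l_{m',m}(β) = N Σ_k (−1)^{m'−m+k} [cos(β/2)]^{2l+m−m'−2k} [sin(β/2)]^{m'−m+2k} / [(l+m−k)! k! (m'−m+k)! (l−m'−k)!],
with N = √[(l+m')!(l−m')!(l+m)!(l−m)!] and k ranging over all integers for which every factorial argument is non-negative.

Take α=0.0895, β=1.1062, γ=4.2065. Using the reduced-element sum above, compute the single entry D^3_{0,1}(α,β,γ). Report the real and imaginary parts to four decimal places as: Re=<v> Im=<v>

First d^3_{0,1}(β=1.1062), then the phase factors e^{-i(0)α} and e^{-i(1)γ}:
Half-angle: c=0.850900, s=0.525328. N=√(6·6·24·2)=41.569219
k∈{1,2,3} keeps every argument non-negative
  k=1: (−1)^0·41.5692/(12)·0.8509^5·0.5253^1 = +0.811734
  k=2: (−1)^1·41.5692/(4)·0.8509^3·0.5253^3 = -0.928193
  k=3: (−1)^2·41.5692/(12)·0.8509^1·0.5253^5 = +0.117929
d^3_{0,1}(1.1062) = +0.811734 -0.928193 +0.117929 = +0.001470
Phases: e^{-i·(0)·0.0895}=+1.000000+0.000000i, e^{-i·(1)·4.2065}=-0.484585+0.874744i ⇒ D=-0.000712+0.001286i

Re=-0.0007 Im=0.0013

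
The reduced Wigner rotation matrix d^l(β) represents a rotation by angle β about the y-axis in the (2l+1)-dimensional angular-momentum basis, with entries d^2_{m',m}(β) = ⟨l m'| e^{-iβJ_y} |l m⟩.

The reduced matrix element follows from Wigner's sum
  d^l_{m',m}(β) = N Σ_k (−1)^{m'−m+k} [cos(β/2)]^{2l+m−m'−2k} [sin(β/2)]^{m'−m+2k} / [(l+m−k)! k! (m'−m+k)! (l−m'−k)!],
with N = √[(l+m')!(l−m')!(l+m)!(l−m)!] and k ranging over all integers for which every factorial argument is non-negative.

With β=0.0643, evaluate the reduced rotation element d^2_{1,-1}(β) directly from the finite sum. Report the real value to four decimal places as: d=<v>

d=0.0031

d^2_{1,-1}(β=0.0643) via Wigner's sum:
With c≡cos(β/2)=0.999483 and s≡sin(β/2)=0.032144, N=[6·1·1·6]^{1/2}=6.000000
k: max(0,(-1)−(1))=0 … min(2+(-1),2−(1))=1
  k=0: (−1)^2·6.0000/(2)·0.9995^2·0.0321^2 = +0.003097
  k=1: (−1)^3·6.0000/(6)·0.9995^0·0.0321^4 = -0.000001
d^2_{1,-1}(0.0643) = +0.003097 -0.000001 = +0.003096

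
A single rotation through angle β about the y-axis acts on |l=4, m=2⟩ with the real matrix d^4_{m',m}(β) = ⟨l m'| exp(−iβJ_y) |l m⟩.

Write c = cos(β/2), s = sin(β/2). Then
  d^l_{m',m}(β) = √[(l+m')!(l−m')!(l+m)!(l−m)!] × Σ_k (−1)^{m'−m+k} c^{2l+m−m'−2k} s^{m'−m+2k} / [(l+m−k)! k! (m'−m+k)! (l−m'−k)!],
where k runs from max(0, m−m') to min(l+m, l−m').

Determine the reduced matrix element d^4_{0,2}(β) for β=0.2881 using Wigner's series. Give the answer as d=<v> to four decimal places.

d=0.1734

d^4_{0,2}(β=0.2881) via Wigner's sum:
With c≡cos(β/2)=0.989643 and s≡sin(β/2)=0.143552, N=[24·24·720·2]^{1/2}=910.735966
k: max(0,(2)−(0))=2 … min(4+(2),4−(0))=4
  k=2: (−1)^0·910.7360/(96)·0.9896^6·0.1436^2 = +0.183659
  k=3: (−1)^1·910.7360/(36)·0.9896^4·0.1436^4 = -0.010305
  k=4: (−1)^2·910.7360/(96)·0.9896^2·0.1436^6 = +0.000081
d^4_{0,2}(0.2881) = +0.183659 -0.010305 +0.000081 = +0.173435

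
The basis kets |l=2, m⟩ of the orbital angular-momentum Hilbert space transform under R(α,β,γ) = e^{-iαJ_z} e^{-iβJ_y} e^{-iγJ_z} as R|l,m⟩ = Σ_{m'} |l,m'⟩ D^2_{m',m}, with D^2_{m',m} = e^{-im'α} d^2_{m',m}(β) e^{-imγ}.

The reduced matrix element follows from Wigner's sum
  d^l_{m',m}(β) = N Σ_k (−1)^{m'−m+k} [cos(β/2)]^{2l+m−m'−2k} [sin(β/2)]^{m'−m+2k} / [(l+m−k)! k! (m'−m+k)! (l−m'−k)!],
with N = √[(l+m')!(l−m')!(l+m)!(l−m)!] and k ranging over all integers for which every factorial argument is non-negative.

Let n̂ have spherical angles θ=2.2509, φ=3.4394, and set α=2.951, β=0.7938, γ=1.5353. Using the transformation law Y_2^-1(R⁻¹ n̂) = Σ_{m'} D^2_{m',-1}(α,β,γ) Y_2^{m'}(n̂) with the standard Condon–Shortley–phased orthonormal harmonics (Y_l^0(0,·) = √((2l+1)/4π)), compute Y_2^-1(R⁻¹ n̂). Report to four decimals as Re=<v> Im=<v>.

Need the full column D^2_{m',-1} for m'=−2..2 at α=2.951, β=0.7938, γ=1.5353.
cos(β/2)=0.922264, sin(β/2)=0.386561
d^2_{-2,-1}: single k=1 term ⇒ +0.606476;  D = +0.245458+0.554584i
d^2_{-1,-1}: k∈[0..1] ⇒ +0.723470 -0.381301 = +0.342169;  D = -0.076703-0.333461i
d^2_{0,-1}: k∈[0..1] ⇒ -0.742778 +0.130492 = -0.612286;  D = -0.021729-0.611900i
d^2_{1,-1}: k∈[0..1] ⇒ +0.381301 -0.022329 = +0.358972;  D = +0.055452-0.354663i
d^2_{2,-1}: single k=0 term ⇒ -0.106547;  D = +0.036103-0.100244i
Y_2^{m'}(θ=2.2509,φ=3.4394) and Σ D·Y over m':
  (+0.2455+0.5546i)·(+0.1933-0.1310i)  (-0.0767-0.3335i)·(+0.3611-0.1108i)  (-0.0217-0.6119i)·(+0.0588+0.0000i)  (+0.0555-0.3547i)·(-0.3611-0.1108i)  (+0.0361-0.1002i)·(+0.1933+0.1310i)
Y_2^-1(R⁻¹ n̂) = +0.014939+0.034428i

Re=0.0149 Im=0.0344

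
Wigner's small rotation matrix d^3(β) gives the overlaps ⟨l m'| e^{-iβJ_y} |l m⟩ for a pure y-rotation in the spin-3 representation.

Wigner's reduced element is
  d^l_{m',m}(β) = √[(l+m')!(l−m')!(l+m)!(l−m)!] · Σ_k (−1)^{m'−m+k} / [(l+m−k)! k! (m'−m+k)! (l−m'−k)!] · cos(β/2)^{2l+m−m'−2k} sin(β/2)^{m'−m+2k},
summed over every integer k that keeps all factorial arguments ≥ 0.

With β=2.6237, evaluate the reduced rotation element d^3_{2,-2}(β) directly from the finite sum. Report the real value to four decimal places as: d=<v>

d=-0.5297

d^3_{2,-2}(β=2.6237) via Wigner's sum:
c=cos(2.6237/2)=0.256062, s=sin(2.6237/2)=0.966660; N=√[120·1·1·120]=120.000000
The bounds max(0,m−m')=0 and min(l+m,l−m')=1 give 2 terms
  k=0: (−1)^4·120.0000/(24)·0.2561^2·0.9667^4 = +0.286257
  k=1: (−1)^5·120.0000/(120)·0.2561^0·0.9667^6 = -0.815912
d^3_{2,-2}(2.6237) = +0.286257 -0.815912 = -0.529655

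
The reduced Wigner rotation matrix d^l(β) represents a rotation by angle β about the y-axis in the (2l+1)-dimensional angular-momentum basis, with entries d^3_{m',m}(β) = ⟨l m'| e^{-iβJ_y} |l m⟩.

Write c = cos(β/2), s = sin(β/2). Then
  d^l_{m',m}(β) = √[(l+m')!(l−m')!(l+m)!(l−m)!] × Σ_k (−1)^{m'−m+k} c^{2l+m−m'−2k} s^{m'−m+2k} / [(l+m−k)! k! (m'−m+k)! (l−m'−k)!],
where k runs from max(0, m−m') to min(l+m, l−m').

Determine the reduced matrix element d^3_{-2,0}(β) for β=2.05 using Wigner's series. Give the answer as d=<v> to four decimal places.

d=-0.4971

d^3_{-2,0}(β=2.05) via Wigner's sum:
Half-angle: c=0.519099, s=0.854714. N=√(1·120·6·6)=65.726707
The bounds max(0,m−m')=2 and min(l+m,l−m')=3 give 2 terms
  k=2: (−1)^0·65.7267/(12)·0.5191^4·0.8547^2 = +0.290538
  k=3: (−1)^1·65.7267/(12)·0.5191^2·0.8547^4 = -0.787670
d^3_{-2,0}(2.05) = +0.290538 -0.787670 = -0.497132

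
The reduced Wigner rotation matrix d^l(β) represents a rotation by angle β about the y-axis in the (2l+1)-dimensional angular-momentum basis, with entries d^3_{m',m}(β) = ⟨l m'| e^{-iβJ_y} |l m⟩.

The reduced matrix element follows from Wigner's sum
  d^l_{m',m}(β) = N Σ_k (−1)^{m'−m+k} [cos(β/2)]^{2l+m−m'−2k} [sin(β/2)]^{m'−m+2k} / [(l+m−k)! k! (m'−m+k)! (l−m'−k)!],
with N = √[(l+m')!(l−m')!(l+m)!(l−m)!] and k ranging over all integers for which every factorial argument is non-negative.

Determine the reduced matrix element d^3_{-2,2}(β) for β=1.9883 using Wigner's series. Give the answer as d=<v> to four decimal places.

d^3_{-2,2}(β=1.9883) via Wigner's sum:
Half-angle: c=0.545216, s=0.838296. N=√(1·120·120·1)=120.000000
k: max(0,(2)−(-2))=4 … min(3+(2),3−(-2))=5
  k=4: (−1)^0·120.0000/(24)·0.5452^2·0.8383^4 = +0.734000
  k=5: (−1)^1·120.0000/(120)·0.5452^0·0.8383^6 = -0.347043
d^3_{-2,2}(1.9883) = +0.734000 -0.347043 = +0.386956

d=0.3870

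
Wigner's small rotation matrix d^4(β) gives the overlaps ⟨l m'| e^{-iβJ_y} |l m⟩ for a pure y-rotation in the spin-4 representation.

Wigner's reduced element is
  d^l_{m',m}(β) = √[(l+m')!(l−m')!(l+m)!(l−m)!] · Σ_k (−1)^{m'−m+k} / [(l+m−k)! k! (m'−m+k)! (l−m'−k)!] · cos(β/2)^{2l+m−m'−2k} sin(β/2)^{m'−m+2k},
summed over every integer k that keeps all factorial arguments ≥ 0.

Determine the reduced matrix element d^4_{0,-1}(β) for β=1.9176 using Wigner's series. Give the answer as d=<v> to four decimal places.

d^4_{0,-1}(β=1.9176) via Wigner's sum:
c=cos(1.9176/2)=0.574503, s=sin(1.9176/2)=0.818503; N=√[24·24·6·120]=643.987578
Admissible k: 0..3 (factorial args all ≥0)
  k=0: (−1)^1·643.9876/(144)·0.5745^7·0.8185^1 = -0.075610
  k=1: (−1)^2·643.9876/(24)·0.5745^5·0.8185^3 = +0.920845
  k=2: (−1)^3·643.9876/(24)·0.5745^3·0.8185^5 = -1.869145
  k=3: (−1)^4·643.9876/(144)·0.5745^1·0.8185^7 = +0.632336
d^4_{0,-1}(1.9176) = -0.075610 +0.920845 -1.869145 +0.632336 = -0.391573

d=-0.3916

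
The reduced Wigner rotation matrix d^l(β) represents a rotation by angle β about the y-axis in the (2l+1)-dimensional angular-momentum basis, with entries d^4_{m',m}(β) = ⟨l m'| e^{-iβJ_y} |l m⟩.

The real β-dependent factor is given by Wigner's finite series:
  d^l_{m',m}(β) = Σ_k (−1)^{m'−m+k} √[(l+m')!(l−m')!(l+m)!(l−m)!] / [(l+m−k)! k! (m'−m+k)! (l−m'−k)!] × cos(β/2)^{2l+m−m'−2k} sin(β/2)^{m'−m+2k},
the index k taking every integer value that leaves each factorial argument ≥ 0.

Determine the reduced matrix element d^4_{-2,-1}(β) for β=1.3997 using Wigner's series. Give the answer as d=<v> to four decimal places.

d^4_{-2,-1}(β=1.3997) via Wigner's sum:
c=cos(1.3997/2)=0.764939, s=sin(1.3997/2)=0.644103; N=√[2·720·6·120]=1018.233765
Admissible k: 1..3 (factorial args all ≥0)
  k=1: (−1)^0·1018.2338/(240)·0.7649^7·0.6441^1 = +0.418773
  k=2: (−1)^1·1018.2338/(48)·0.7649^5·0.6441^3 = -1.484587
  k=3: (−1)^2·1018.2338/(72)·0.7649^3·0.6441^5 = +0.701732
d^4_{-2,-1}(1.3997) = +0.418773 -1.484587 +0.701732 = -0.364082

d=-0.3641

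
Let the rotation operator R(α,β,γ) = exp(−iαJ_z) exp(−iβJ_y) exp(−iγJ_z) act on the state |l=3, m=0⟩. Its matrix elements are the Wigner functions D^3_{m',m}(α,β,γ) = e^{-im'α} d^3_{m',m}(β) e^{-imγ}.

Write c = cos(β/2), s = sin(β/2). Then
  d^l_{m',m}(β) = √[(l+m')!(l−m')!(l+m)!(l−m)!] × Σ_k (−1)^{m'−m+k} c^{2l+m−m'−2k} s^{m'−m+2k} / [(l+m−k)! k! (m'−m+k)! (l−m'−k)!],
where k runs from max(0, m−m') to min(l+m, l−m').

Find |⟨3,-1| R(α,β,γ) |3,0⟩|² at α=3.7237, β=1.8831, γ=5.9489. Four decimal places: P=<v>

First d^3_{-1,0}(β=1.8831), then the phase factors e^{-i(-1)α} and e^{-i(0)γ}:
c=cos(1.8831/2)=0.588536, s=sin(1.8831/2)=0.808471; N=√[2·24·6·6]=41.569219
The bounds max(0,m−m')=1 and min(l+m,l−m')=3 give 3 terms
  k=1: (−1)^0·41.5692/(12)·0.5885^5·0.8085^1 = +0.197751
  k=2: (−1)^1·41.5692/(4)·0.5885^3·0.8085^3 = -1.119500
  k=3: (−1)^2·41.5692/(12)·0.5885^1·0.8085^5 = +0.704184
d^3_{-1,0}(1.8831) = +0.197751 -1.119500 +0.704184 = -0.217564
|D^3_{-1,0}|² = |d^3_{-1,0}(β)|² = (-0.217564)² = 0.047334 (the z-rotation phases have unit modulus)

P=0.0473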